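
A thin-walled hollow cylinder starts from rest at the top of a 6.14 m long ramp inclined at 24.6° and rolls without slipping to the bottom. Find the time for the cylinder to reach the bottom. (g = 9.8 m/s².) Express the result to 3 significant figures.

t ≈ 2.45 s

For this body I = MR², i.e. k = I/(MR²) = 1.
Translational: Mg sinθ − f = Ma. Rotational about the CM: fR = Iα = kMRa, so f = kMa.
Hence a = g sinθ/(1+k) = 9.8×sin24.6°/2 = 2.04 m/s².
Starting from rest, L = ½at², so t = √(2L/a) = √(2×6.14/2.04) ≈ 2.45 s.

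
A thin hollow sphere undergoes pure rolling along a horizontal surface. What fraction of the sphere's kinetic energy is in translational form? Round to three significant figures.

fraction ≈ 0.600

With I = (2/3)MR², the ratio k = I/(MR²) is 2/3.
With ω = v/R, KE_trans = ½Mv² and KE_rot = ½Iω² = ½kMv², so KE_total = ½(1+k)Mv².
The translational fraction is therefore 1/(1+k) = 1/1.667 ≈ 0.600.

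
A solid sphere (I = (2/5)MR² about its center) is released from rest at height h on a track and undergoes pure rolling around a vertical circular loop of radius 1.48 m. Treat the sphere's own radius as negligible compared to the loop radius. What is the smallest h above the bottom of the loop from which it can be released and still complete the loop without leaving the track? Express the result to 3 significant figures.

For this body I = (2/5)MR², i.e. k = I/(MR²) = 0.4.
At the top, contact is just lost when gravity alone supplies the centripetal force: Mg = Mv_top²/r, i.e. v_top² = gr.
With ω = v/R, the kinetic energy at speed v is ½(1+k)Mv² = (7/10)Mv².
Energy conservation from release (height h) to the top (height 2r): Mgh = Mg(2r) + (7/10)M·gr.
Thus h_min = 2r + (1+k)r/2 = r(2 + 1.4/2) = 1.48 × 2.7 ≈ 4.00 m.

h_min ≈ 4.00 m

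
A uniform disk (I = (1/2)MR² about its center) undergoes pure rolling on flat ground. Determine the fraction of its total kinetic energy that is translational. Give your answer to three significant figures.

The moment of inertia is (1/2)MR², giving k ≡ I/(MR²) = 0.5.
With ω = v/R, KE_trans = ½Mv² and KE_rot = ½Iω² = ½kMv², so KE_total = ½(1+k)Mv².
The translational fraction is therefore 1/(1+k) = 1/1.5 ≈ 0.667.

fraction ≈ 0.667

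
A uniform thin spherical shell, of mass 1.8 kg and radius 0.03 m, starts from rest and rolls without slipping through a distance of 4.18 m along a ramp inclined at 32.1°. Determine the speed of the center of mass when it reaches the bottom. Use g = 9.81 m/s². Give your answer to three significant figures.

Here I = (2/3)MR², so the shape factor k = I/(MR²) = 2/3.
Rolling without slipping gives ω = v/R, so the total kinetic energy is ½Mv² + ½Iω² = ½(1+k)Mv² = (5/6)Mv².
The vertical drop is h = L sinθ = 4.18 × sin32.1° = 2.221 m.
Energy conservation: Mgh = (5/6)Mv², so v = √(2gh/(1+k)) = √(2 × 9.81 × 2.221 / 1.667) ≈ 5.11 m/s.

v ≈ 5.11 m/s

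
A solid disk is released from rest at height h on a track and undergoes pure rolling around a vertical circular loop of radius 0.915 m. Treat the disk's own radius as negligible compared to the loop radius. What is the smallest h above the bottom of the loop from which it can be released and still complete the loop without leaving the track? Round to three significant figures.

For this body I = (1/2)MR², i.e. k = I/(MR²) = 0.5.
At the top of the loop, the minimum-contact condition is Mg = Mv_top²/r, so v_top² = gr.
With ω = v/R, the kinetic energy at speed v is ½(1+k)Mv² = (3/4)Mv².
Energy conservation from release (height h) to the top (height 2r): Mgh = Mg(2r) + (3/4)M·gr.
Thus h_min = 2r + (1+k)r/2 = r(2 + 1.5/2) = 0.915 × 2.75 ≈ 2.52 m.

h_min ≈ 2.52 m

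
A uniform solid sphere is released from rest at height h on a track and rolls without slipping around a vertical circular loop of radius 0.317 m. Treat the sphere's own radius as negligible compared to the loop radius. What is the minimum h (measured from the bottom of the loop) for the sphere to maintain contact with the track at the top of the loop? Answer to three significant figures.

Here I = (2/5)MR², so the shape factor k = I/(MR²) = 0.4.
At the top, contact is just lost when gravity alone supplies the centripetal force: Mg = Mv_top²/r, i.e. v_top² = gr.
With ω = v/R, the kinetic energy at speed v is ½(1+k)Mv² = (7/10)Mv².
Energy conservation from release (height h) to the top (height 2r): Mgh = Mg(2r) + (7/10)M·gr.
Thus h_min = 2r + (1+k)r/2 = r(2 + 1.4/2) = 0.317 × 2.7 ≈ 0.856 m.

h_min ≈ 0.856 m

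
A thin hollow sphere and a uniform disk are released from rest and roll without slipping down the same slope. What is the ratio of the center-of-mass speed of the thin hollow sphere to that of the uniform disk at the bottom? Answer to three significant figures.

Each satisfies Mgh = ½(1+k)Mv² with k = I/(MR²), so v ∝ 1/√(1+k).
For the thin hollow sphere k = 2/3; for the uniform disk k = 0.5.
v₁/v₂ = √((1+k₂)/(1+k₁)) = √(1.5/1.667) ≈ 0.949.

v_ratio ≈ 0.949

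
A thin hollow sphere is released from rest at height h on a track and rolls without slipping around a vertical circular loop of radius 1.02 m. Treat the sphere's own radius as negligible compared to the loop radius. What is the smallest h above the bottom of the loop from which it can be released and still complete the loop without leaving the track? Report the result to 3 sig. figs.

h_min ≈ 2.89 m

The moment of inertia is (2/3)MR², giving k ≡ I/(MR²) = 2/3.
At the top, contact is just lost when gravity alone supplies the centripetal force: Mg = Mv_top²/r, i.e. v_top² = gr.
With ω = v/R, the kinetic energy at speed v is ½(1+k)Mv² = (5/6)Mv².
Energy conservation from release (height h) to the top (height 2r): Mgh = Mg(2r) + (5/6)M·gr.
Thus h_min = 2r + (1+k)r/2 = r(2 + 1.667/2) = 1.02 × 2.833 ≈ 2.89 m.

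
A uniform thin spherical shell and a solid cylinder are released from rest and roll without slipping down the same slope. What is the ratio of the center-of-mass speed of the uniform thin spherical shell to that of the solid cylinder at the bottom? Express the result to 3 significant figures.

Each satisfies Mgh = ½(1+k)Mv² with k = I/(MR²), so v ∝ 1/√(1+k).
For the uniform thin spherical shell k = 2/3; for the solid cylinder k = 0.5.
v₁/v₂ = √((1+k₂)/(1+k₁)) = √(1.5/1.667) ≈ 0.949.

v_ratio ≈ 0.949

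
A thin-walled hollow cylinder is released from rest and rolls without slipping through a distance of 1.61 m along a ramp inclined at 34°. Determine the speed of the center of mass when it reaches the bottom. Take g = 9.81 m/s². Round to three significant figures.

Here I = MR², so the shape factor k = I/(MR²) = 1.
Pure rolling means v = ωR; then KE = ½Mv² + ½I(v/R)² = ½(1+k)Mv² = Mv².
The vertical drop is h = L sinθ = 1.61 × sin34° = 0.9003 m.
Setting Mgh = Mv² gives v = √(2gh/(1+k)) = √(2·9.81·0.9003/2) ≈ 2.97 m/s.

v ≈ 2.97 m/s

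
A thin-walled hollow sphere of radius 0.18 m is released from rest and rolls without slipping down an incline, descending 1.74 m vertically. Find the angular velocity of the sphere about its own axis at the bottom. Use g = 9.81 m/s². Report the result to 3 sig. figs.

ω ≈ 25.1 rad/s

For this body I = (2/3)MR², i.e. k = I/(MR²) = 2/3.
Since it rolls without slipping, ω = v/R and KE = ½Mv² + ½Iω² = ½(1+k)Mv² = (5/6)Mv².
Energy conservation Mgh = ½(1+k)Mv² gives v = √(2gh/(1+k)) = √(2 × 9.81 × 1.74 / 1.667) = 4.526 m/s.
Then ω = v/R = 4.526 / 0.18 ≈ 25.1 rad/s.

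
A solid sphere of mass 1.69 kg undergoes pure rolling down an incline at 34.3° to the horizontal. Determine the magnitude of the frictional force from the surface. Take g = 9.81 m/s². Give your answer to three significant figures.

f ≈ 2.67 N

Here I = (2/5)MR², so the shape factor k = I/(MR²) = 0.4.
Translational: Mg sinθ − f = Ma. Rotational about the CM: fR = Iα = kMRa, so f = kMa.
Combining, a = g sinθ/(1+k) and f = kMa = kMg sinθ/(1+k).
f = 0.4 × 1.69 × 9.81 × sin34.3° / 1.4 ≈ 2.67 N.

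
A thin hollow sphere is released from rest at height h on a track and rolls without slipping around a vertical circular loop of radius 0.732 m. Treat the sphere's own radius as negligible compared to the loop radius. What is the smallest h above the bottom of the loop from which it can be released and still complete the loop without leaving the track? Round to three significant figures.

The moment of inertia is (2/3)MR², giving k ≡ I/(MR²) = 2/3.
At the top of the loop, the minimum-contact condition is Mg = Mv_top²/r, so v_top² = gr.
With ω = v/R, the kinetic energy at speed v is ½(1+k)Mv² = (5/6)Mv².
Energy conservation from release (height h) to the top (height 2r): Mgh = Mg(2r) + (5/6)M·gr.
Thus h_min = 2r + (1+k)r/2 = r(2 + 1.667/2) = 0.732 × 2.833 ≈ 2.07 m.

h_min ≈ 2.07 m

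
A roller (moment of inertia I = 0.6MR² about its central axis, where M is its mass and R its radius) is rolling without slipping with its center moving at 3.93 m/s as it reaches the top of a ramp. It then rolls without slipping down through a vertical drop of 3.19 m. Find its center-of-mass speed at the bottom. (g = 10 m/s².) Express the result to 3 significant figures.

v ≈ 7.44 m/s

With I = 0.6MR², the ratio k = I/(MR²) is 0.6.
The rolling condition ω = v/R makes the rotational term ½I(v/R)² = ½kMv², so KE_total = ½(1+k)Mv² = (4/5)Mv².
Conserving energy between top and bottom: (4/5)Mv² = (4/5)Mv₀² + Mgh, hence v² = v₀² + 2gh/(1+k).
v = √(3.93² + 2×10×3.19/1.6) = √55.32 ≈ 7.44 m/s.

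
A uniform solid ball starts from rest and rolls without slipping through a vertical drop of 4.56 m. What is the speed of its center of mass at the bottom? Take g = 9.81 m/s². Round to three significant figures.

v ≈ 7.99 m/s

The moment of inertia is (2/5)MR², giving k ≡ I/(MR²) = 0.4.
Pure rolling means v = ωR; then KE = ½Mv² + ½I(v/R)² = ½(1+k)Mv² = (7/10)Mv².
Energy conservation: Mgh = (7/10)Mv², so v = √(2gh/(1+k)) = √(2 × 9.81 × 4.56 / 1.4) ≈ 7.99 m/s.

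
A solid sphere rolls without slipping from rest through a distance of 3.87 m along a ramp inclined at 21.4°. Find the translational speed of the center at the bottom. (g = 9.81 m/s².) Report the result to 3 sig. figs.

v ≈ 4.45 m/s

With I = (2/5)MR², the ratio k = I/(MR²) is 0.4.
Since it rolls without slipping, ω = v/R and KE = ½Mv² + ½Iω² = ½(1+k)Mv² = (7/10)Mv².
The vertical drop is h = L sinθ = 3.87 × sin21.4° = 1.412 m.
Energy conservation: Mgh = (7/10)Mv², so v = √(2gh/(1+k)) = √(2 × 9.81 × 1.412 / 1.4) ≈ 4.45 m/s.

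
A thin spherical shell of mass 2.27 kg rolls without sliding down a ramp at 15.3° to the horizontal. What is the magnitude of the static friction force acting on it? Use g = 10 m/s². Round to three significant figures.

The moment of inertia is (2/3)MR², giving k ≡ I/(MR²) = 2/3.
Newton's second law down the slope: Mg sinθ − f = Ma. The torque equation fR = Iα (with α = a/R) gives f = kMa.
Combining, a = g sinθ/(1+k) and f = kMa = kMg sinθ/(1+k).
f = (2/3) × 2.27 × 10 × sin15.3° / 1.667 ≈ 2.40 N.

f ≈ 2.40 N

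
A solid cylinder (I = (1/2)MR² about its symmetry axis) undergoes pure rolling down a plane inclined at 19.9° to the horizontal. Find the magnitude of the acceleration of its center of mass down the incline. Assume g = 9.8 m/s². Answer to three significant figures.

a ≈ 2.22 m/s²

For this body I = (1/2)MR², i.e. k = I/(MR²) = 0.5.
Along the incline Mg sinθ − f = Ma, and torque about the center fR = Iα = kMR²(a/R) gives f = kMa.
Eliminating f: Mg sinθ = (1+k)Ma, so a = g sinθ/(1+k) = 9.8 × sin19.9° / 1.5 ≈ 2.22 m/s².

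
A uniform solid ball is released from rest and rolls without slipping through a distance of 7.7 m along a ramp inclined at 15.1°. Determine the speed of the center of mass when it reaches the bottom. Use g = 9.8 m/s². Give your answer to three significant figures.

Here I = (2/5)MR², so the shape factor k = I/(MR²) = 0.4.
Since it rolls without slipping, ω = v/R and KE = ½Mv² + ½Iω² = ½(1+k)Mv² = (7/10)Mv².
The vertical drop is h = L sinθ = 7.7 × sin15.1° = 2.006 m.
Energy conservation: Mgh = (7/10)Mv², so v = √(2gh/(1+k)) = √(2 × 9.8 × 2.006 / 1.4) ≈ 5.30 m/s.

v ≈ 5.30 m/s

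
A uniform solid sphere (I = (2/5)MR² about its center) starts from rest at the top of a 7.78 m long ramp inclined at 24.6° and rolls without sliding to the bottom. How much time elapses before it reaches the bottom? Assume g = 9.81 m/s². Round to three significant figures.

t ≈ 2.31 s

For this body I = (2/5)MR², i.e. k = I/(MR²) = 0.4.
Along the incline Mg sinθ − f = Ma, and torque about the center fR = Iα = kMR²(a/R) gives f = kMa.
Hence a = g sinθ/(1+k) = 9.81×sin24.6°/1.4 = 2.917 m/s².
With constant a from rest, t = √(2L/a) = √(2·7.78/2.917) ≈ 2.31 s.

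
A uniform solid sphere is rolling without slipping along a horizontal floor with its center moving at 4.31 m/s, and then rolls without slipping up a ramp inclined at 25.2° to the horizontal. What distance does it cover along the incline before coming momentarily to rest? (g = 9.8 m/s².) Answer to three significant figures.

d ≈ 3.12 m

For this body I = (2/5)MR², i.e. k = I/(MR²) = 0.4.
Since it rolls without slipping, ω = v/R and KE = ½Mv² + ½Iω² = ½(1+k)Mv² = (7/10)Mv².
Setting this equal to Mgh gives the vertical rise h = (1+k)v₀²/(2g) = 1.4×4.31²/(2×9.8) = 1.327 m.
Along the incline, d = h/sinθ = 1.327/sin25.2° ≈ 3.12 m.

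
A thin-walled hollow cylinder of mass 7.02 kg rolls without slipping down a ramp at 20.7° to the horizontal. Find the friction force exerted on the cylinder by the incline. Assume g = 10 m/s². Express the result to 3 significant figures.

Here I = MR², so the shape factor k = I/(MR²) = 1.
Translational: Mg sinθ − f = Ma. Rotational about the CM: fR = Iα = kMRa, so f = kMa.
Combining, a = g sinθ/(1+k) and f = kMa = kMg sinθ/(1+k).
f = 1 × 7.02 × 10 × sin20.7° / 2 ≈ 12.4 N.

f ≈ 12.4 N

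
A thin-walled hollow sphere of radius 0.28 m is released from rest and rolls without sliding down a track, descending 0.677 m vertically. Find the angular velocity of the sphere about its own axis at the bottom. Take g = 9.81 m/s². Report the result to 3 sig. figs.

With I = (2/3)MR², the ratio k = I/(MR²) is 2/3.
Rolling without slipping gives ω = v/R, so the total kinetic energy is ½Mv² + ½Iω² = ½(1+k)Mv² = (5/6)Mv².
Energy conservation Mgh = ½(1+k)Mv² gives v = √(2gh/(1+k)) = √(2 × 9.81 × 0.677 / 1.667) = 2.823 m/s.
The angular speed follows from ω = v/R = 2.823/0.28 ≈ 10.1 rad/s.

ω ≈ 10.1 rad/s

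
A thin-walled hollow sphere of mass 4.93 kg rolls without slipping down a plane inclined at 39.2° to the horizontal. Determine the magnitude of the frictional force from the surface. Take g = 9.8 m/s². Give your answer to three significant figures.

With I = (2/3)MR², the ratio k = I/(MR²) is 2/3.
Newton's second law down the slope: Mg sinθ − f = Ma. The torque equation fR = Iα (with α = a/R) gives f = kMa.
Combining, a = g sinθ/(1+k) and f = kMa = kMg sinθ/(1+k).
f = (2/3) × 4.93 × 9.8 × sin39.2° / 1.667 ≈ 12.2 N.

f ≈ 12.2 N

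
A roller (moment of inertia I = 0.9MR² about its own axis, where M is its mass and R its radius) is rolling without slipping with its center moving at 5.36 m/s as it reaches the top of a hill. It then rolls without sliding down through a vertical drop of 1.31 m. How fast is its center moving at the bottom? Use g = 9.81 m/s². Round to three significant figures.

v ≈ 6.50 m/s

The moment of inertia is 0.9MR², giving k ≡ I/(MR²) = 0.9.
Since it rolls without slipping, ω = v/R and KE = ½Mv² + ½Iω² = ½(1+k)Mv² = (19/20)Mv².
Conserving energy between top and bottom: (19/20)Mv² = (19/20)Mv₀² + Mgh, hence v² = v₀² + 2gh/(1+k).
v = √(5.36² + 2×9.81×1.31/1.9) = √42.26 ≈ 6.50 m/s.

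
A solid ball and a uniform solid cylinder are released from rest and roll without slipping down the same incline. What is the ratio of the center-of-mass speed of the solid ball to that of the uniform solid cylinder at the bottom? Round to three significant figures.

Each satisfies Mgh = ½(1+k)Mv² with k = I/(MR²), so v ∝ 1/√(1+k).
For the solid ball k = 0.4; for the uniform solid cylinder k = 0.5.
v₁/v₂ = √((1+k₂)/(1+k₁)) = √(1.5/1.4) ≈ 1.04.

v_ratio ≈ 1.04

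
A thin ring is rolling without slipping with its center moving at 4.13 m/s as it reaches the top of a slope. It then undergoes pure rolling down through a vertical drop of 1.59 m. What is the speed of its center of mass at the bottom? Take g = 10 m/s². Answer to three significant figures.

v ≈ 5.74 m/s

With I = MR², the ratio k = I/(MR²) is 1.
Rolling without slipping gives ω = v/R, so the total kinetic energy is ½Mv² + ½Iω² = ½(1+k)Mv² = Mv².
Energy conservation: Mv₀² + Mgh = Mv², so v² = v₀² + 2gh/(1+k).
v = √(4.13² + 2×10×1.59/2) = √32.96 ≈ 5.74 m/s.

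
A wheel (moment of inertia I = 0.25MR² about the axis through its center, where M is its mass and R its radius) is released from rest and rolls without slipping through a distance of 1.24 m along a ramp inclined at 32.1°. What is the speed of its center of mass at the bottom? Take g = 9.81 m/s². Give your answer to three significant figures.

Here I = 0.25MR², so the shape factor k = I/(MR²) = 0.25.
The rolling condition ω = v/R makes the rotational term ½I(v/R)² = ½kMv², so KE_total = ½(1+k)Mv² = (5/8)Mv².
The vertical drop is h = L sinθ = 1.24 × sin32.1° = 0.6589 m.
Setting Mgh = (5/8)Mv² gives v = √(2gh/(1+k)) = √(2·9.81·0.6589/1.25) ≈ 3.22 m/s.

v ≈ 3.22 m/s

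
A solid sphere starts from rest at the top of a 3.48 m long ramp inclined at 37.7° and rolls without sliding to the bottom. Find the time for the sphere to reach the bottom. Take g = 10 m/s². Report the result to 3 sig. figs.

For this body I = (2/5)MR², i.e. k = I/(MR²) = 0.4.
Newton's second law down the slope: Mg sinθ − f = Ma. The torque equation fR = Iα (with α = a/R) gives f = kMa.
Hence a = g sinθ/(1+k) = 10×sin37.7°/1.4 = 4.368 m/s².
Starting from rest, L = ½at², so t = √(2L/a) = √(2×3.48/4.368) ≈ 1.26 s.

t ≈ 1.26 s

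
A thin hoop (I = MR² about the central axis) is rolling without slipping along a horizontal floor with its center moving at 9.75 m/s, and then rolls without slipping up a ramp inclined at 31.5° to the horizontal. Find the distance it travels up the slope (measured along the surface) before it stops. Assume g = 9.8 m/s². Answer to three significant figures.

Here I = MR², so the shape factor k = I/(MR²) = 1.
Since it rolls without slipping, ω = v/R and KE = ½Mv² + ½Iω² = ½(1+k)Mv² = Mv².
Setting this equal to Mgh gives the vertical rise h = (1+k)v₀²/(2g) = 2×9.75²/(2×9.8) = 9.7 m.
The distance along the slope is d = h/sinθ = 9.7/sin31.5° ≈ 18.6 m.

d ≈ 18.6 m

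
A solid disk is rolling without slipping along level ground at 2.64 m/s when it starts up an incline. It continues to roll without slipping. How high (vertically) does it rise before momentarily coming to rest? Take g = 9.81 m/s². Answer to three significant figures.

For this body I = (1/2)MR², i.e. k = I/(MR²) = 0.5.
The rolling condition ω = v/R makes the rotational term ½I(v/R)² = ½kMv², so KE_total = ½(1+k)Mv² = (3/4)Mv².
All of this converts to potential energy at the highest point: (3/4)Mv₀² = Mgh.
Thus h = (1+k)v₀²/(2g) = 1.5 × 2.64² / (2 × 9.81) ≈ 0.533 m.

h ≈ 0.533 m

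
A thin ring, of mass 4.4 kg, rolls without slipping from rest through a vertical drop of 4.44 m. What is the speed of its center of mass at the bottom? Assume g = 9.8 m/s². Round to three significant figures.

With I = MR², the ratio k = I/(MR²) is 1.
The rolling condition ω = v/R makes the rotational term ½I(v/R)² = ½kMv², so KE_total = ½(1+k)Mv² = Mv².
Setting Mgh = Mv² gives v = √(2gh/(1+k)) = √(2·9.8·4.44/2) ≈ 6.60 m/s.

v ≈ 6.60 m/s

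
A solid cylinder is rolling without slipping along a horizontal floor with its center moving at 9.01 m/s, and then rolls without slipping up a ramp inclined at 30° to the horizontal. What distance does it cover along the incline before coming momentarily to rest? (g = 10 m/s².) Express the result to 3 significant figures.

d ≈ 12.2 m

For this body I = (1/2)MR², i.e. k = I/(MR²) = 0.5.
Rolling without slipping gives ω = v/R, so the total kinetic energy is ½Mv² + ½Iω² = ½(1+k)Mv² = (3/4)Mv².
Setting this equal to Mgh gives the vertical rise h = (1+k)v₀²/(2g) = 1.5×9.01²/(2×10) = 6.089 m.
The distance along the slope is d = h/sinθ = 6.089/sin30° ≈ 12.2 m.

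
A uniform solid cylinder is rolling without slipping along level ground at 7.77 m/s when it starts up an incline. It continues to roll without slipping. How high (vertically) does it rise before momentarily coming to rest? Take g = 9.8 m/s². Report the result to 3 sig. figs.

h ≈ 4.62 m

The moment of inertia is (1/2)MR², giving k ≡ I/(MR²) = 0.5.
Since it rolls without slipping, ω = v/R and KE = ½Mv² + ½Iω² = ½(1+k)Mv² = (3/4)Mv².
At the top the kinetic energy is zero, so (3/4)Mv₀² = Mgh.
Thus h = (1+k)v₀²/(2g) = 1.5 × 7.77² / (2 × 9.8) ≈ 4.62 m.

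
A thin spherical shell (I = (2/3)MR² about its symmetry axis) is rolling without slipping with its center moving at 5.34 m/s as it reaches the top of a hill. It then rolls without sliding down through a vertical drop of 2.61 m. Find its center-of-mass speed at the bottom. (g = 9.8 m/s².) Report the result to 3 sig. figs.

v ≈ 7.69 m/s

With I = (2/3)MR², the ratio k = I/(MR²) is 2/3.
Since it rolls without slipping, ω = v/R and KE = ½Mv² + ½Iω² = ½(1+k)Mv² = (5/6)Mv².
Energy conservation: (5/6)Mv₀² + Mgh = (5/6)Mv², so v² = v₀² + 2gh/(1+k).
v = √(5.34² + 2×9.8×2.61/1.667) = √59.21 ≈ 7.69 m/s.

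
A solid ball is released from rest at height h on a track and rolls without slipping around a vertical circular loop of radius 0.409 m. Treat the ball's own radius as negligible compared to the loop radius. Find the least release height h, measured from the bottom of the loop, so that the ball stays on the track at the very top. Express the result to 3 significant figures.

For this body I = (2/5)MR², i.e. k = I/(MR²) = 0.4.
At the top, contact is just lost when gravity alone supplies the centripetal force: Mg = Mv_top²/r, i.e. v_top² = gr.
With ω = v/R, the kinetic energy at speed v is ½(1+k)Mv² = (7/10)Mv².
Energy conservation from release (height h) to the top (height 2r): Mgh = Mg(2r) + (7/10)M·gr.
Thus h_min = 2r + (1+k)r/2 = r(2 + 1.4/2) = 0.409 × 2.7 ≈ 1.10 m.

h_min ≈ 1.10 m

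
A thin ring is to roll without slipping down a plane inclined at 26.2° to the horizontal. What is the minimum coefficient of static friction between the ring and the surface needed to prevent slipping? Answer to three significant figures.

For this body I = MR², i.e. k = I/(MR²) = 1.
Along the incline Mg sinθ − f = Ma, and torque about the center fR = Iα = kMR²(a/R) gives f = kMa.
These give a = g sinθ/(1+k) and the required friction f = kMg sinθ/(1+k).
The normal force is N = Mg cosθ, so μ_min = f/N = k tanθ/(1+k).
μ_min = 1 × tan26.2° / 2 ≈ 0.246.

μ_min ≈ 0.246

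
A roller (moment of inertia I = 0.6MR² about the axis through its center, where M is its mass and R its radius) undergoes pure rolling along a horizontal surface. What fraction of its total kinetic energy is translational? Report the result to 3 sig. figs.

The moment of inertia is 0.6MR², giving k ≡ I/(MR²) = 0.6.
With ω = v/R, KE_trans = ½Mv² and KE_rot = ½Iω² = ½kMv², so KE_total = ½(1+k)Mv².
The translational fraction is therefore 1/(1+k) = 1/1.6 ≈ 0.625.

fraction ≈ 0.625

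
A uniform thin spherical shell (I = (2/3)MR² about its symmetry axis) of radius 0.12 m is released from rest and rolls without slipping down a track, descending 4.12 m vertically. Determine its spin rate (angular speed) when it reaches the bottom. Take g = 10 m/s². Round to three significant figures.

ω ≈ 58.6 rad/s

For this body I = (2/3)MR², i.e. k = I/(MR²) = 2/3.
Rolling without slipping gives ω = v/R, so the total kinetic energy is ½Mv² + ½Iω² = ½(1+k)Mv² = (5/6)Mv².
Energy conservation Mgh = ½(1+k)Mv² gives v = √(2gh/(1+k)) = √(2 × 10 × 4.12 / 1.667) = 7.031 m/s.
Then ω = v/R = 7.031 / 0.12 ≈ 58.6 rad/s.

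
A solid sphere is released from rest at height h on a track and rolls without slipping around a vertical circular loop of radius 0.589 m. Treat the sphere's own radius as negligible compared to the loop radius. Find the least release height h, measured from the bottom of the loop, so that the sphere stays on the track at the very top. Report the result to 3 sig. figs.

The moment of inertia is (2/5)MR², giving k ≡ I/(MR²) = 0.4.
At the top, contact is just lost when gravity alone supplies the centripetal force: Mg = Mv_top²/r, i.e. v_top² = gr.
With ω = v/R, the kinetic energy at speed v is ½(1+k)Mv² = (7/10)Mv².
Energy conservation from release (height h) to the top (height 2r): Mgh = Mg(2r) + (7/10)M·gr.
Thus h_min = 2r + (1+k)r/2 = r(2 + 1.4/2) = 0.589 × 2.7 ≈ 1.59 m.

h_min ≈ 1.59 m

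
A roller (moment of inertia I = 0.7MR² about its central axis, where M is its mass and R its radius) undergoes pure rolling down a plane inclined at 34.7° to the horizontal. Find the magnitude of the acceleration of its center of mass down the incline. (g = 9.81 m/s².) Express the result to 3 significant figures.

a ≈ 3.29 m/s²

Here I = 0.7MR², so the shape factor k = I/(MR²) = 0.7.
Along the incline Mg sinθ − f = Ma, and torque about the center fR = Iα = kMR²(a/R) gives f = kMa.
Eliminating f: Mg sinθ = (1+k)Ma, so a = g sinθ/(1+k) = 9.81 × sin34.7° / 1.7 ≈ 3.29 m/s².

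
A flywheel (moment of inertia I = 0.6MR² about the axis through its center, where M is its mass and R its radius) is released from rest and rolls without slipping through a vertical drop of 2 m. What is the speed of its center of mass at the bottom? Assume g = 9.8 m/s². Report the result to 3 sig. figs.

For this body I = 0.6MR², i.e. k = I/(MR²) = 0.6.
Since it rolls without slipping, ω = v/R and KE = ½Mv² + ½Iω² = ½(1+k)Mv² = (4/5)Mv².
Setting Mgh = (4/5)Mv² gives v = √(2gh/(1+k)) = √(2·9.8·2/1.6) ≈ 4.95 m/s.

v ≈ 4.95 m/s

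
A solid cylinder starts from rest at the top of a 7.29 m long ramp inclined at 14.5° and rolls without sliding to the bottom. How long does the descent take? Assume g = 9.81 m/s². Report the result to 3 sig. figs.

t ≈ 2.98 s

For this body I = (1/2)MR², i.e. k = I/(MR²) = 0.5.
Newton's second law down the slope: Mg sinθ − f = Ma. The torque equation fR = Iα (with α = a/R) gives f = kMa.
Hence a = g sinθ/(1+k) = 9.81×sin14.5°/1.5 = 1.637 m/s².
Starting from rest, L = ½at², so t = √(2L/a) = √(2×7.29/1.637) ≈ 2.98 s.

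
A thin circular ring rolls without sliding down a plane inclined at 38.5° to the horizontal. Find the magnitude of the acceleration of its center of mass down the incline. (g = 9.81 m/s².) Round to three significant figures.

Here I = MR², so the shape factor k = I/(MR²) = 1.
Along the incline Mg sinθ − f = Ma, and torque about the center fR = Iα = kMR²(a/R) gives f = kMa.
Eliminating f: Mg sinθ = (1+k)Ma, so a = g sinθ/(1+k) = 9.81 × sin38.5° / 2 ≈ 3.05 m/s².

a ≈ 3.05 m/s²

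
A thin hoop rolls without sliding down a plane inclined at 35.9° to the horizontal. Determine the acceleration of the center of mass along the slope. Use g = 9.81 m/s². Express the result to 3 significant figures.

Here I = MR², so the shape factor k = I/(MR²) = 1.
Newton's second law down the slope: Mg sinθ − f = Ma. The torque equation fR = Iα (with α = a/R) gives f = kMa.
Eliminating f: Mg sinθ = (1+k)Ma, so a = g sinθ/(1+k) = 9.81 × sin35.9° / 2 ≈ 2.88 m/s².

a ≈ 2.88 m/s²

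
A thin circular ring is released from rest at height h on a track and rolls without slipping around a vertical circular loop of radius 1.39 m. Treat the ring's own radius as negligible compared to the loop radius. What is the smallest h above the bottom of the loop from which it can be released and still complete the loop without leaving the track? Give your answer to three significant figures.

The moment of inertia is MR², giving k ≡ I/(MR²) = 1.
At the top of the loop, the minimum-contact condition is Mg = Mv_top²/r, so v_top² = gr.
With ω = v/R, the kinetic energy at speed v is ½(1+k)Mv² = Mv².
Energy conservation from release (height h) to the top (height 2r): Mgh = Mg(2r) + M·gr.
Thus h_min = 2r + (1+k)r/2 = r(2 + 2/2) = 1.39 × 3 ≈ 4.17 m.

h_min ≈ 4.17 m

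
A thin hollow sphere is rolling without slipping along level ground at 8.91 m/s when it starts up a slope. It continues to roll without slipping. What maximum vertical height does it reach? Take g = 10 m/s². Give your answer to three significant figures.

Here I = (2/3)MR², so the shape factor k = I/(MR²) = 2/3.
Rolling without slipping gives ω = v/R, so the total kinetic energy is ½Mv² + ½Iω² = ½(1+k)Mv² = (5/6)Mv².
At the top the kinetic energy is zero, so (5/6)Mv₀² = Mgh.
Thus h = (1+k)v₀²/(2g) = 1.667 × 8.91² / (2 × 10) ≈ 6.62 m.

h ≈ 6.62 m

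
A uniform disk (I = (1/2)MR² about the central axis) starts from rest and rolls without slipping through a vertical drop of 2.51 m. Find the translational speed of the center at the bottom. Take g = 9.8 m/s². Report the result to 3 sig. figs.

v ≈ 5.73 m/s

With I = (1/2)MR², the ratio k = I/(MR²) is 0.5.
Since it rolls without slipping, ω = v/R and KE = ½Mv² + ½Iω² = ½(1+k)Mv² = (3/4)Mv².
Setting Mgh = (3/4)Mv² gives v = √(2gh/(1+k)) = √(2·9.8·2.51/1.5) ≈ 5.73 m/s.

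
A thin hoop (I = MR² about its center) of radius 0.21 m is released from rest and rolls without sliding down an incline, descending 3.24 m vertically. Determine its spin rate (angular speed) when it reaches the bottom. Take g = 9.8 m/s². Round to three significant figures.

The moment of inertia is MR², giving k ≡ I/(MR²) = 1.
Rolling without slipping gives ω = v/R, so the total kinetic energy is ½Mv² + ½Iω² = ½(1+k)Mv² = Mv².
Energy conservation Mgh = ½(1+k)Mv² gives v = √(2gh/(1+k)) = √(2 × 9.8 × 3.24 / 2) = 5.635 m/s.
The angular speed follows from ω = v/R = 5.635/0.21 ≈ 26.8 rad/s.

ω ≈ 26.8 rad/s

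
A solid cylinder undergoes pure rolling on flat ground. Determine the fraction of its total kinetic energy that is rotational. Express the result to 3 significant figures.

fraction ≈ 0.333

The moment of inertia is (1/2)MR², giving k ≡ I/(MR²) = 0.5.
Since ω = v/R, the translational part is ½Mv² and the rotational part is ½I(v/R)² = ½kMv²; the total is ½(1+k)Mv².
The rotational fraction is therefore k/(1+k) = 0.5/1.5 ≈ 0.333.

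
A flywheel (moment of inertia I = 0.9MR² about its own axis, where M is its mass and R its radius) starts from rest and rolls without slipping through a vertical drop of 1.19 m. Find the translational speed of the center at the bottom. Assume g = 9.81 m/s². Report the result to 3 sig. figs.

Here I = 0.9MR², so the shape factor k = I/(MR²) = 0.9.
Rolling without slipping gives ω = v/R, so the total kinetic energy is ½Mv² + ½Iω² = ½(1+k)Mv² = (19/20)Mv².
Energy conservation: Mgh = (19/20)Mv², so v = √(2gh/(1+k)) = √(2 × 9.81 × 1.19 / 1.9) ≈ 3.51 m/s.

v ≈ 3.51 m/s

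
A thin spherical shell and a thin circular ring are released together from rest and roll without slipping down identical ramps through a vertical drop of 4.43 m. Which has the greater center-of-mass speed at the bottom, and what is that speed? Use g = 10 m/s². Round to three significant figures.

For rolling without slipping, Mgh = ½(1+k)Mv² where k = I/(MR²), so v = √(2gh/(1+k)).
Thin spherical shell: k = 2/3, giving v = √(2×10×4.43/1.667) = 7.291 m/s.
Thin circular ring: k = 1, giving v = √(2×10×4.43/2) = 6.656 m/s.
The smaller k wins: the thin spherical shell, at ≈ 7.29 m/s.

the thin spherical shell, at v ≈ 7.29 m/s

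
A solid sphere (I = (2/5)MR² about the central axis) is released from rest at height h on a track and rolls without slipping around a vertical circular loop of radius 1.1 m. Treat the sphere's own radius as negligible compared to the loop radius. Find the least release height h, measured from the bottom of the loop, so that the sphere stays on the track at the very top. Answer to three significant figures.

Here I = (2/5)MR², so the shape factor k = I/(MR²) = 0.4.
At the top, contact is just lost when gravity alone supplies the centripetal force: Mg = Mv_top²/r, i.e. v_top² = gr.
With ω = v/R, the kinetic energy at speed v is ½(1+k)Mv² = (7/10)Mv².
Energy conservation from release (height h) to the top (height 2r): Mgh = Mg(2r) + (7/10)M·gr.
Thus h_min = 2r + (1+k)r/2 = r(2 + 1.4/2) = 1.1 × 2.7 ≈ 2.97 m.

h_min ≈ 2.97 m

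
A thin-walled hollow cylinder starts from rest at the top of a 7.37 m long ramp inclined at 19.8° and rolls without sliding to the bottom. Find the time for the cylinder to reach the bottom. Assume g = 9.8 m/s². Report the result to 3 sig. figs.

For this body I = MR², i.e. k = I/(MR²) = 1.
Newton's second law down the slope: Mg sinθ − f = Ma. The torque equation fR = Iα (with α = a/R) gives f = kMa.
Hence a = g sinθ/(1+k) = 9.8×sin19.8°/2 = 1.66 m/s².
Starting from rest, L = ½at², so t = √(2L/a) = √(2×7.37/1.66) ≈ 2.98 s.

t ≈ 2.98 s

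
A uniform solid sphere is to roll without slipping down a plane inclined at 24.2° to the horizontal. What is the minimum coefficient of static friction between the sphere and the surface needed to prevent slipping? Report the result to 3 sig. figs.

With I = (2/5)MR², the ratio k = I/(MR²) is 0.4.
Translational: Mg sinθ − f = Ma. Rotational about the CM: fR = Iα = kMRa, so f = kMa.
These give a = g sinθ/(1+k) and the required friction f = kMg sinθ/(1+k).
The normal force is N = Mg cosθ, so μ_min = f/N = k tanθ/(1+k).
μ_min = 0.4 × tan24.2° / 1.4 ≈ 0.128.

μ_min ≈ 0.128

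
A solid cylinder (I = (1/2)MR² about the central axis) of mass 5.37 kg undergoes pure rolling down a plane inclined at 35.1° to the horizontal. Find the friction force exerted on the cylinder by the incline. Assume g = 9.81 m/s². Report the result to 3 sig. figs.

Here I = (1/2)MR², so the shape factor k = I/(MR²) = 0.5.
Along the incline Mg sinθ − f = Ma, and torque about the center fR = Iα = kMR²(a/R) gives f = kMa.
Combining, a = g sinθ/(1+k) and f = kMa = kMg sinθ/(1+k).
f = 0.5 × 5.37 × 9.81 × sin35.1° / 1.5 ≈ 10.1 N.

f ≈ 10.1 N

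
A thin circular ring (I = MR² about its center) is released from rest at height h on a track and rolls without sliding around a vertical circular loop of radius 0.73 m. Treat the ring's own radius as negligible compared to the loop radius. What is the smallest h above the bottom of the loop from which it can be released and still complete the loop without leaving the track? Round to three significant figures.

h_min ≈ 2.19 m

For this body I = MR², i.e. k = I/(MR²) = 1.
At the top of the loop, the minimum-contact condition is Mg = Mv_top²/r, so v_top² = gr.
With ω = v/R, the kinetic energy at speed v is ½(1+k)Mv² = Mv².
Energy conservation from release (height h) to the top (height 2r): Mgh = Mg(2r) + M·gr.
Thus h_min = 2r + (1+k)r/2 = r(2 + 2/2) = 0.73 × 3 ≈ 2.19 m.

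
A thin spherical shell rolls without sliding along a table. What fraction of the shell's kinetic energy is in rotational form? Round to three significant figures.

Here I = (2/3)MR², so the shape factor k = I/(MR²) = 2/3.
Since ω = v/R, the translational part is ½Mv² and the rotational part is ½I(v/R)² = ½kMv²; the total is ½(1+k)Mv².
The rotational fraction is therefore k/(1+k) = (2/3)/1.667 ≈ 0.400.

fraction ≈ 0.400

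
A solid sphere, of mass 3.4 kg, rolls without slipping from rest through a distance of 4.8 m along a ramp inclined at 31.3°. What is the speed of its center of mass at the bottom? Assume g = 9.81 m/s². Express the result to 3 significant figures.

With I = (2/5)MR², the ratio k = I/(MR²) is 0.4.
Since it rolls without slipping, ω = v/R and KE = ½Mv² + ½Iω² = ½(1+k)Mv² = (7/10)Mv².
The vertical drop is h = L sinθ = 4.8 × sin31.3° = 2.494 m.
Energy conservation: Mgh = (7/10)Mv², so v = √(2gh/(1+k)) = √(2 × 9.81 × 2.494 / 1.4) ≈ 5.91 m/s.

v ≈ 5.91 m/s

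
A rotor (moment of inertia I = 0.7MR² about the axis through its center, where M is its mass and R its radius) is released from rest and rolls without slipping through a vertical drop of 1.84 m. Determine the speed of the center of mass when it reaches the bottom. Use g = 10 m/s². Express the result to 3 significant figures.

With I = 0.7MR², the ratio k = I/(MR²) is 0.7.
Pure rolling means v = ωR; then KE = ½Mv² + ½I(v/R)² = ½(1+k)Mv² = (17/20)Mv².
Setting Mgh = (17/20)Mv² gives v = √(2gh/(1+k)) = √(2·10·1.84/1.7) ≈ 4.65 m/s.

v ≈ 4.65 m/s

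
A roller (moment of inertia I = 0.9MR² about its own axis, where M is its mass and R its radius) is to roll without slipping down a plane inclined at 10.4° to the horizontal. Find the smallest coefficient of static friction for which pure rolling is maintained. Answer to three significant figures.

For this body I = 0.9MR², i.e. k = I/(MR²) = 0.9.
Translational: Mg sinθ − f = Ma. Rotational about the CM: fR = Iα = kMRa, so f = kMa.
These give a = g sinθ/(1+k) and the required friction f = kMg sinθ/(1+k).
The normal force is N = Mg cosθ, so μ_min = f/N = k tanθ/(1+k).
μ_min = 0.9 × tan10.4° / 1.9 ≈ 0.0869.

μ_min ≈ 0.0869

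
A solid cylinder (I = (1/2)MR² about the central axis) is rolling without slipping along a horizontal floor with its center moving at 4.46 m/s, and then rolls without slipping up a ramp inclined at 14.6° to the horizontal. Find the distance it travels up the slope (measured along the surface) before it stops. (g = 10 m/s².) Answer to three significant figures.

d ≈ 5.92 m

With I = (1/2)MR², the ratio k = I/(MR²) is 0.5.
The rolling condition ω = v/R makes the rotational term ½I(v/R)² = ½kMv², so KE_total = ½(1+k)Mv² = (3/4)Mv².
Setting this equal to Mgh gives the vertical rise h = (1+k)v₀²/(2g) = 1.5×4.46²/(2×10) = 1.492 m.
Along the incline, d = h/sinθ = 1.492/sin14.6° ≈ 5.92 m.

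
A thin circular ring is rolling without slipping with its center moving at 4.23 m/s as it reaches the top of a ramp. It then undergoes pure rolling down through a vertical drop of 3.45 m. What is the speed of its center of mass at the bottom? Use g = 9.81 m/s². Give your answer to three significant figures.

The moment of inertia is MR², giving k ≡ I/(MR²) = 1.
Rolling without slipping gives ω = v/R, so the total kinetic energy is ½Mv² + ½Iω² = ½(1+k)Mv² = Mv².
Conserving energy between top and bottom: Mv² = Mv₀² + Mgh, hence v² = v₀² + 2gh/(1+k).
v = √(4.23² + 2×9.81×3.45/2) = √51.74 ≈ 7.19 m/s.

v ≈ 7.19 m/s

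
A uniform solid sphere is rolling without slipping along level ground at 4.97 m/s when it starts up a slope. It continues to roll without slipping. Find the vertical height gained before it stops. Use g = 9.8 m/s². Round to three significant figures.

h ≈ 1.76 m

For this body I = (2/5)MR², i.e. k = I/(MR²) = 0.4.
Pure rolling means v = ωR; then KE = ½Mv² + ½I(v/R)² = ½(1+k)Mv² = (7/10)Mv².
At the top the kinetic energy is zero, so (7/10)Mv₀² = Mgh.
Thus h = (1+k)v₀²/(2g) = 1.4 × 4.97² / (2 × 9.8) ≈ 1.76 m.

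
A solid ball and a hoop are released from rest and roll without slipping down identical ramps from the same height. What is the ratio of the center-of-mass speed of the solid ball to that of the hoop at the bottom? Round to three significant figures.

v_ratio ≈ 1.20

Each satisfies Mgh = ½(1+k)Mv² with k = I/(MR²), so v ∝ 1/√(1+k).
For the solid ball k = 0.4; for the hoop k = 1.
v₁/v₂ = √((1+k₂)/(1+k₁)) = √(2/1.4) ≈ 1.20.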